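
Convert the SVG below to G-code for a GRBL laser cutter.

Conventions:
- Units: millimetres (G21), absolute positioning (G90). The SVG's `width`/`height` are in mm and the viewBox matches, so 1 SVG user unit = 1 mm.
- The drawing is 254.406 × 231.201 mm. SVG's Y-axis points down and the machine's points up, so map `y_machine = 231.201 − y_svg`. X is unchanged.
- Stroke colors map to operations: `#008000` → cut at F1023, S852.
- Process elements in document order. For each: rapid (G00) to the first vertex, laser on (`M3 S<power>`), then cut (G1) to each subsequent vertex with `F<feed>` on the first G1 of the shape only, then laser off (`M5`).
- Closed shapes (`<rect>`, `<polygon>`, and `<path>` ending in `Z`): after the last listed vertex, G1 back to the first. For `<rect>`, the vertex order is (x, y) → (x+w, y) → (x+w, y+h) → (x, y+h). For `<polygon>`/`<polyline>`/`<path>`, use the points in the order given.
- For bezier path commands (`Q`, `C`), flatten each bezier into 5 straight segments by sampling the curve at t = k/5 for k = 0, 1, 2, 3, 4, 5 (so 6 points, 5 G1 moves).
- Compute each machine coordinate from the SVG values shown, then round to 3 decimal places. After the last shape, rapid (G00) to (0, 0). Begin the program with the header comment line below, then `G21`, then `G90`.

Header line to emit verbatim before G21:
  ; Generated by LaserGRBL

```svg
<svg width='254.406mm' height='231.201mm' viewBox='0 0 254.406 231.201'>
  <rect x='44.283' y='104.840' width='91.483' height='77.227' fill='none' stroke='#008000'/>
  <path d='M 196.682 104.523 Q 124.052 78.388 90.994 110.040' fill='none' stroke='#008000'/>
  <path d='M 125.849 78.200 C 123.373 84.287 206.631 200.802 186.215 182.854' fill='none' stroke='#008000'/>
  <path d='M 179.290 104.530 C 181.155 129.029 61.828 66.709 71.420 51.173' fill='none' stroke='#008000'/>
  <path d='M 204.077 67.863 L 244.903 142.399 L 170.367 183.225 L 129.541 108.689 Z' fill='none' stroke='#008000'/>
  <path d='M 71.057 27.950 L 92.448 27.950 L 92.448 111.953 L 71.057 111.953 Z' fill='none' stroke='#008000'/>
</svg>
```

; Generated by LaserGRBL
G21
G90
G00 X44.283 Y126.361
M3 S852
G1 X135.766 Y126.361 F1023
G1 X135.766 Y49.134
G1 X44.283 Y49.134
G1 X44.283 Y126.361
M5
G00 X196.682 Y126.678
M3 S852
G1 X169.213 Y134.821 F1023
G1 X144.910 Y138.340
G1 X123.772 Y137.237
G1 X105.800 Y131.510
G1 X90.994 Y121.161
M5
G00 X125.849 Y153.001
M3 S852
G1 X133.136 Y138.057 F1023
G1 X151.908 Y108.364
G1 X173.073 Y75.679
G1 X187.539 Y51.755
G1 X186.215 Y48.347
M5
G00 X179.290 Y126.671
M3 S852
G1 X167.867 Y121.321 F1023
G1 X139.363 Y130.395
G1 X105.784 Y147.479
G1 X79.134 Y166.161
G1 X71.420 Y180.028
M5
G00 X204.077 Y163.338
M3 S852
G1 X244.903 Y88.802 F1023
G1 X170.367 Y47.976
G1 X129.541 Y122.512
G1 X204.077 Y163.338
M5
G00 X71.057 Y203.251
M3 S852
G1 X92.448 Y203.251 F1023
G1 X92.448 Y119.248
G1 X71.057 Y119.248
G1 X71.057 Y203.251
M5
G00 X0.000 Y0.000

viewBox `0 0 254.406 231.201` with mm width/height → 1 unit = 1 mm. Flip: y_m = 231.201 − y_svg.

**Shape 1** — `<rect>` rectangle, stroke `#008000` → cut (S852, F1023). Machine vertices: (44.283,126.361) → (135.766,126.361) → (135.766,49.134) → (44.283,49.134) → (44.283,126.361). Closed: final G1 returns to the first vertex.

**Shape 2** — `<path>` quadratic bezier, stroke `#008000` → cut (S852, F1023). Control points (SVG): P0=(196.682,104.523), P1=(124.052,78.388), P2=(90.994,110.040); sampled at t=k/5. Machine vertices: (196.682,126.678) → (169.213,134.821) → (144.910,138.340) → (123.772,137.237) → (105.800,131.510) → (90.994,121.161). Open path.

**Shape 3** — `<path>` cubic bezier, stroke `#008000` → cut (S852, F1023). Control points (SVG): P0=(125.849,78.200), P1=(123.373,84.287), P2=(206.631,200.802), P3=(186.215,182.854); sampled at t=k/5. Machine vertices: (125.849,153.001) → (133.136,138.057) → (151.908,108.364) → (173.073,75.679) → (187.539,51.755) → (186.215,48.347). Open path.

**Shape 4** — `<path>` cubic bezier, stroke `#008000` → cut (S852, F1023). Control points (SVG): P0=(179.290,104.530), P1=(181.155,129.029), P2=(61.828,66.709), P3=(71.420,51.173); sampled at t=k/5. Machine vertices: (179.290,126.671) → (167.867,121.321) → (139.363,130.395) → (105.784,147.479) → (79.134,166.161) → (71.420,180.028). Open path.

**Shape 5** — `<path>` regular polygon, stroke `#008000` → cut (S852, F1023). Machine vertices: (204.077,163.338) → (244.903,88.802) → (170.367,47.976) → (129.541,122.512) → (204.077,163.338). Closed: final G1 returns to the first vertex.

**Shape 6** — `<path>` rectangle, stroke `#008000` → cut (S852, F1023). Machine vertices: (71.057,203.251) → (92.448,203.251) → (92.448,119.248) → (71.057,119.248) → (71.057,203.251). Closed: final G1 returns to the first vertex.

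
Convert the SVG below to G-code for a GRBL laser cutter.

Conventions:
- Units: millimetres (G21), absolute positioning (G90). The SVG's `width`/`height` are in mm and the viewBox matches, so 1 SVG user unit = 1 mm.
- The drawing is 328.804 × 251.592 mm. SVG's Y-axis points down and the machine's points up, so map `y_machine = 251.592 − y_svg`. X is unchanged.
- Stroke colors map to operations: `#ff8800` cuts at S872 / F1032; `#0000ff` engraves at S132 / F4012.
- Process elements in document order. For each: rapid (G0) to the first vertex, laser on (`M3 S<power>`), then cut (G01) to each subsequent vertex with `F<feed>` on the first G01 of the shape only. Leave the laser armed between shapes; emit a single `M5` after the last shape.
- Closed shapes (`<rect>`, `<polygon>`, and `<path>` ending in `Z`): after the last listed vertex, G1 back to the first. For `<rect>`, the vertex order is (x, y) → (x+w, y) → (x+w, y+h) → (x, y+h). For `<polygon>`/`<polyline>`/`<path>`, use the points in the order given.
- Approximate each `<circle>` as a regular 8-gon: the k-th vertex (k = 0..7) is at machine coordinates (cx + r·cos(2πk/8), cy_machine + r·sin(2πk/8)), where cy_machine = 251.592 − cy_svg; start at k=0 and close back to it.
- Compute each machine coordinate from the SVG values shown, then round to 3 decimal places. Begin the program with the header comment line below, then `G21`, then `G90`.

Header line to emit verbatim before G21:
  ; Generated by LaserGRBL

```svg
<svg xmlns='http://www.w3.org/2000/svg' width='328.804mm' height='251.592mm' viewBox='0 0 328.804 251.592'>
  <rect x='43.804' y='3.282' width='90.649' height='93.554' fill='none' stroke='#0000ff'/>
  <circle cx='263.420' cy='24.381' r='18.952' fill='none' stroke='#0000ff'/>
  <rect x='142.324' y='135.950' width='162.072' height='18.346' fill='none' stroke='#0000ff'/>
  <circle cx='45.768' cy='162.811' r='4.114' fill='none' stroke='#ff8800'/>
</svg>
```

1 u = 1 mm; y_m = 251.592 − y.

[1] `<rect>` rectangle, #0000ff→engrave S132 F4012: (43.804,248.310) → (134.453,248.310) → (134.453,154.756) → (43.804,154.756) → (43.804,248.310) (closed)

[2] `<circle>` circle, #0000ff→engrave S132 F4012: (282.372,227.211) → (276.821,240.612) → (263.420,246.163) → (250.019,240.612) → (244.468,227.211) → (250.019,213.810) → (263.420,208.259) → (276.821,213.810) → (282.372,227.211) (closed)

[3] `<rect>` rectangle, #0000ff→engrave S132 F4012: (142.324,115.642) → (304.396,115.642) → (304.396,97.296) → (142.324,97.296) → (142.324,115.642) (closed)

[4] `<circle>` circle, #ff8800→cut S872 F1032: (49.882,88.781) → (48.677,91.690) → (45.768,92.895) → (42.859,91.690) → (41.654,88.781) → (42.859,85.872) → (45.768,84.667) → (48.677,85.872) → (49.882,88.781) (closed)

; Generated by LaserGRBL
G21
G90
G0 X43.804 Y248.310
M3 S132
G01 X134.453 Y248.310 F4012
G01 X134.453 Y154.756
G01 X43.804 Y154.756
G01 X43.804 Y248.310
G0 X282.372 Y227.211
M3 S132
G01 X276.821 Y240.612 F4012
G01 X263.420 Y246.163
G01 X250.019 Y240.612
G01 X244.468 Y227.211
G01 X250.019 Y213.810
G01 X263.420 Y208.259
G01 X276.821 Y213.810
G01 X282.372 Y227.211
G0 X142.324 Y115.642
M3 S132
G01 X304.396 Y115.642 F4012
G01 X304.396 Y97.296
G01 X142.324 Y97.296
G01 X142.324 Y115.642
G0 X49.882 Y88.781
M3 S872
G01 X48.677 Y91.690 F1032
G01 X45.768 Y92.895
G01 X42.859 Y91.690
G01 X41.654 Y88.781
G01 X42.859 Y85.872
G01 X45.768 Y84.667
G01 X48.677 Y85.872
G01 X49.882 Y88.781
M5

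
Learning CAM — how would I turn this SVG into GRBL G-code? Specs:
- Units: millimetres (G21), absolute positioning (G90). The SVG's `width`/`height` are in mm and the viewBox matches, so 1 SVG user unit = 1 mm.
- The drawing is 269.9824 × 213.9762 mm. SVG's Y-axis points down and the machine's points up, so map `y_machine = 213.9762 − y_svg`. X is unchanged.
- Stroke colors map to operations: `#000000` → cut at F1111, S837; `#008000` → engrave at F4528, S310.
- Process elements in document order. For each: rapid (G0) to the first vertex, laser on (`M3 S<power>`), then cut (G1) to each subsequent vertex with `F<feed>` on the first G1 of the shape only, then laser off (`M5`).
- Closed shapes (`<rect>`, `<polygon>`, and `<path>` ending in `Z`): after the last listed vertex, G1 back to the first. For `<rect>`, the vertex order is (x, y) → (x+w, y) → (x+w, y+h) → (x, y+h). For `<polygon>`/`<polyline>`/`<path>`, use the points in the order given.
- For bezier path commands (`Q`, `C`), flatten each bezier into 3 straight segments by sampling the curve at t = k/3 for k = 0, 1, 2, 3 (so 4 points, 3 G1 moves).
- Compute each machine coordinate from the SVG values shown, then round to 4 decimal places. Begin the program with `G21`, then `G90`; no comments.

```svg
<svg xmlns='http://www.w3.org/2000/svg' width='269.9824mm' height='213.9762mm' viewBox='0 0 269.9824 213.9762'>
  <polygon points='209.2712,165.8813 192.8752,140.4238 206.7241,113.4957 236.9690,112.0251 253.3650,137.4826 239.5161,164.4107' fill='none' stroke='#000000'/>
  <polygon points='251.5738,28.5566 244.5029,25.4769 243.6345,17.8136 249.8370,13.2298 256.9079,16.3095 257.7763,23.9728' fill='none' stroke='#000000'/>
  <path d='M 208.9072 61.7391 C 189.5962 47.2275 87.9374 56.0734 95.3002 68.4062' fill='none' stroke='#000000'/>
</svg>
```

G21
G90
G0 X209.2712 Y48.0949
M3 S837
G1 X192.8752 Y73.5524 F1111
G1 X206.7241 Y100.4805
G1 X236.9690 Y101.9511
G1 X253.3650 Y76.4936
G1 X239.5161 Y49.5655
G1 X209.2712 Y48.0949
M5
G0 X251.5738 Y185.4196
M3 S837
G1 X244.5029 Y188.4993 F1111
G1 X243.6345 Y196.1626
G1 X249.8370 Y200.7464
G1 X256.9079 Y197.6667
G1 X257.7763 Y190.0034
G1 X251.5738 Y185.4196
M5
G0 X208.9072 Y152.2371
M3 S837
G1 X169.2347 Y159.6988 F1111
G1 X117.1902 Y156.0046
G1 X95.3002 Y145.5700
M5

Since the viewBox matches the mm dimensions, user units are millimetres directly. The only transform is the Y-flip y_m = 213.9762 − y_svg.

Shape 1 is a regular polygon drawn with `<polygon>`. Its stroke #000000 means cut at S837, F1111. After flipping Y the toolpath is (209.2712,48.0949) → (192.8752,73.5524) → (206.7241,100.4805) → (236.9690,101.9511) → (253.3650,76.4936) → (239.5161,49.5655) → (209.2712,48.0949), returning to the start.

Shape 2 is a regular polygon drawn with `<polygon>`. Its stroke #000000 means cut at S837, F1111. After flipping Y the toolpath is (251.5738,185.4196) → (244.5029,188.4993) → (243.6345,196.1626) → (249.8370,200.7464) → (256.9079,197.6667) → (257.7763,190.0034) → (251.5738,185.4196), returning to the start.

Shape 3 is a cubic bezier drawn with `<path>`. Its stroke #000000 means cut at S837, F1111. After flipping Y the toolpath is (208.9072,152.2371) → (169.2347,159.6988) → (117.1902,156.0046) → (95.3002,145.5700).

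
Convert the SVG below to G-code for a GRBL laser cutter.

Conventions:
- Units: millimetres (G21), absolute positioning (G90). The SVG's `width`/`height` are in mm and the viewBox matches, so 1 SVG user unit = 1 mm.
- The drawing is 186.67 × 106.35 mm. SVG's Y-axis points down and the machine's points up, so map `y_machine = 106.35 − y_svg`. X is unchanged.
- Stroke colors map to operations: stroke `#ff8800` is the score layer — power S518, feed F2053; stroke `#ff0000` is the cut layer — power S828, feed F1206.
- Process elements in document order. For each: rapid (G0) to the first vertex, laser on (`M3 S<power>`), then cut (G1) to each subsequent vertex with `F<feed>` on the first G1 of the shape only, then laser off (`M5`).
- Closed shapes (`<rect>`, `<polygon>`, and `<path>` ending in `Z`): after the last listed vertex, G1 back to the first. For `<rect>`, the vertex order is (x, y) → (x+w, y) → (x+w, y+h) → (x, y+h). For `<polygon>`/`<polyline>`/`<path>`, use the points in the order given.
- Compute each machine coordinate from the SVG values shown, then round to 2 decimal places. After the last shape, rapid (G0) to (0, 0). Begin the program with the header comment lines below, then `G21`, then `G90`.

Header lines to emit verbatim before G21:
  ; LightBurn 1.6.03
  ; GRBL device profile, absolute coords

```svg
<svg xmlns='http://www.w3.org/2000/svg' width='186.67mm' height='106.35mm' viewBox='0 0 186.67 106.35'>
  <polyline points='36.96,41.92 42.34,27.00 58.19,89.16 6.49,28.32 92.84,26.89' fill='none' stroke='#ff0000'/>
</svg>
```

; LightBurn 1.6.03
; GRBL device profile, absolute coords
G21
G90
G0 X36.96 Y64.43
M3 S828
G1 X42.34 Y79.35 F1206
G1 X58.19 Y17.19
G1 X6.49 Y78.03
G1 X92.84 Y79.46
M5
G0 X0.00 Y0.00

1 u = 1 mm; y_m = 106.35 − y.

[1] `<polyline>` open polyline, #ff0000→cut S828 F1206: (36.96,64.43) → (42.34,79.35) → (58.19,17.19) → (6.49,78.03) → (92.84,79.46)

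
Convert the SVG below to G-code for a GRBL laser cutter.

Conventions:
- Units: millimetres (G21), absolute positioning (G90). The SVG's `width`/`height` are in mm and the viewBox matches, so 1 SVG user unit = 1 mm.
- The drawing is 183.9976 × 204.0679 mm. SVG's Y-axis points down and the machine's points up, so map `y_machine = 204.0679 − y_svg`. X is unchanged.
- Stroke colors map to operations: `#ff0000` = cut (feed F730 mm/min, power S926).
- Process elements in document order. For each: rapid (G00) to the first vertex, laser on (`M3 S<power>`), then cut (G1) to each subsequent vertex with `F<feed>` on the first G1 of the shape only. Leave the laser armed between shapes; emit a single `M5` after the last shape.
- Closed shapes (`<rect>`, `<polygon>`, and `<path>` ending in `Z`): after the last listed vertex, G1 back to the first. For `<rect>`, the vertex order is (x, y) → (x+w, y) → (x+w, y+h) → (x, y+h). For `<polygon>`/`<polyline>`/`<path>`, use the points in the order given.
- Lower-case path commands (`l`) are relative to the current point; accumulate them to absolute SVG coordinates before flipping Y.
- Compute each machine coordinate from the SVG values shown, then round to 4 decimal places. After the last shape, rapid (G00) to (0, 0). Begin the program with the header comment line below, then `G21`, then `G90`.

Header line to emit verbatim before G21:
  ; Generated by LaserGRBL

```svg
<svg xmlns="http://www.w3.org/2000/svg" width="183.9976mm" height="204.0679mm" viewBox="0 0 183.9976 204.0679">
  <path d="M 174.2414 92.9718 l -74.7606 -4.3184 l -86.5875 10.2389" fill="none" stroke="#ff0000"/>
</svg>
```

; Generated by LaserGRBL
G21
G90
G00 X174.2414 Y111.0961
M3 S926
G1 X99.4808 Y115.4145 F730
G1 X12.8933 Y105.1756
M5
G00 X0.0000 Y0.0000

viewBox `0 0 183.9976 204.0679` with mm width/height → 1 unit = 1 mm. Flip: y_m = 204.0679 − y_svg.

**Shape 1** — `<path>` open polyline, stroke `#ff0000` → cut (S926, F730). Machine vertices: (174.2414,111.0961) → (99.4808,115.4145) → (12.8933,105.1756). Open path.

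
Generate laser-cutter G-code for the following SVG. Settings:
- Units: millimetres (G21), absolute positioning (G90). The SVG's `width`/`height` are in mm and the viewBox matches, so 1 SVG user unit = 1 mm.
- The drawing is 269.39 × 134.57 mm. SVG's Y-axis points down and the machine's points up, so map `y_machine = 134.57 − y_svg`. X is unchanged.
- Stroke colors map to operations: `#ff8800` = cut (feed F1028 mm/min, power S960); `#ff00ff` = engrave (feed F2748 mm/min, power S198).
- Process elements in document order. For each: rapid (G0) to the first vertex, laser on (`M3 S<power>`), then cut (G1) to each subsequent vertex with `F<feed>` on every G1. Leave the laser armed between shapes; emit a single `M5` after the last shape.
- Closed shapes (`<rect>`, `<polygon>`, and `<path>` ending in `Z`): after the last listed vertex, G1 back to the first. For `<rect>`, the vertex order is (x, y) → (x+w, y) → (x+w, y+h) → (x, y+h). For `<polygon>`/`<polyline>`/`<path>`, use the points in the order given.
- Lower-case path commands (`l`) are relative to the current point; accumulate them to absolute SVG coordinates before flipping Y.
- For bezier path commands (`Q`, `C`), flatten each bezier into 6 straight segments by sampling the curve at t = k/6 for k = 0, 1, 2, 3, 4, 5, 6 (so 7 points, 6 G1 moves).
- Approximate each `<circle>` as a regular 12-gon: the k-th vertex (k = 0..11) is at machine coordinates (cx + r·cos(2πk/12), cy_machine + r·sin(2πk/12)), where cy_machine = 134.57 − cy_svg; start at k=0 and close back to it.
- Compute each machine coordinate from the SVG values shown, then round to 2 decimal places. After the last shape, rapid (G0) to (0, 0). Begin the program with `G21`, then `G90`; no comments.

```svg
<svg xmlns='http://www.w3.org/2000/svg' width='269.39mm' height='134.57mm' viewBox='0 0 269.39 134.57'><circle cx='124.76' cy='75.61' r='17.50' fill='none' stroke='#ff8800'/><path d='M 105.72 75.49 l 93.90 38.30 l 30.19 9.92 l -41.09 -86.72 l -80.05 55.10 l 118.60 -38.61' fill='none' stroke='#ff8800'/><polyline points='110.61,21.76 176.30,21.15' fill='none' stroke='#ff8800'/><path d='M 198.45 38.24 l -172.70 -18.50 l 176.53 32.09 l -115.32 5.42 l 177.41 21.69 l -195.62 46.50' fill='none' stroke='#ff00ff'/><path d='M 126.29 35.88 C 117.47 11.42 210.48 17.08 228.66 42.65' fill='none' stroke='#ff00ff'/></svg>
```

G21
G90
G0 X142.26 Y58.96
M3 S960
G1 X139.92 Y67.71 F1028
G1 X133.51 Y74.12 F1028
G1 X124.76 Y76.46 F1028
G1 X116.01 Y74.12 F1028
G1 X109.60 Y67.71 F1028
G1 X107.26 Y58.96 F1028
G1 X109.60 Y50.21 F1028
G1 X116.01 Y43.80 F1028
G1 X124.76 Y41.46 F1028
G1 X133.51 Y43.80 F1028
G1 X139.92 Y50.21 F1028
G1 X142.26 Y58.96 F1028
G0 X105.72 Y59.08
M3 S960
G1 X199.62 Y20.78 F1028
G1 X229.81 Y10.86 F1028
G1 X188.72 Y97.58 F1028
G1 X108.67 Y42.48 F1028
G1 X227.27 Y81.09 F1028
G0 X110.61 Y112.81
M3 S960
G1 X176.30 Y113.42 F1028
G0 X198.45 Y96.33
M3 S198
G1 X25.75 Y114.83 F2748
G1 X202.28 Y82.74 F2748
G1 X86.96 Y77.32 F2748
G1 X264.37 Y55.63 F2748
G1 X68.75 Y9.13 F2748
G0 X126.29 Y98.69
M3 S198
G1 X129.55 Y108.46 F2748
G1 X144.87 Y113.49 F2748
G1 X167.35 Y114.07 F2748
G1 X192.08 Y110.48 F2748
G1 X214.15 Y103.00 F2748
G1 X228.66 Y91.92 F2748
M5
G0 X0.00 Y0.00

Since the viewBox matches the mm dimensions, user units are millimetres directly. The only transform is the Y-flip y_m = 134.57 − y_svg.

Shape 1 is a circle drawn with `<circle>`. Its stroke #ff8800 means cut at S960, F1028. After flipping Y the toolpath is (142.26,58.96) → (139.92,67.71) → (133.51,74.12) → (124.76,76.46) → (116.01,74.12) → (109.60,67.71) → (107.26,58.96) → (109.60,50.21) → (116.01,43.80) → (124.76,41.46) → (133.51,43.80) → (139.92,50.21) → (142.26,58.96), returning to the start.

Shape 2 is a open polyline drawn with `<path>`. Its stroke #ff8800 means cut at S960, F1028. After flipping Y the toolpath is (105.72,59.08) → (199.62,20.78) → (229.81,10.86) → (188.72,97.58) → (108.67,42.48) → (227.27,81.09).

Shape 3 is a line segment drawn with `<polyline>`. Its stroke #ff8800 means cut at S960, F1028. After flipping Y the toolpath is (110.61,112.81) → (176.30,113.42).

Shape 4 is a open polyline drawn with `<path>`. Its stroke #ff00ff means engrave at S198, F2748. After flipping Y the toolpath is (198.45,96.33) → (25.75,114.83) → (202.28,82.74) → (86.96,77.32) → (264.37,55.63) → (68.75,9.13).

Shape 5 is a cubic bezier drawn with `<path>`. Its stroke #ff00ff means engrave at S198, F2748. After flipping Y the toolpath is (126.29,98.69) → (129.55,108.46) → (144.87,113.49) → (167.35,114.07) → (192.08,110.48) → (214.15,103.00) → (228.66,91.92).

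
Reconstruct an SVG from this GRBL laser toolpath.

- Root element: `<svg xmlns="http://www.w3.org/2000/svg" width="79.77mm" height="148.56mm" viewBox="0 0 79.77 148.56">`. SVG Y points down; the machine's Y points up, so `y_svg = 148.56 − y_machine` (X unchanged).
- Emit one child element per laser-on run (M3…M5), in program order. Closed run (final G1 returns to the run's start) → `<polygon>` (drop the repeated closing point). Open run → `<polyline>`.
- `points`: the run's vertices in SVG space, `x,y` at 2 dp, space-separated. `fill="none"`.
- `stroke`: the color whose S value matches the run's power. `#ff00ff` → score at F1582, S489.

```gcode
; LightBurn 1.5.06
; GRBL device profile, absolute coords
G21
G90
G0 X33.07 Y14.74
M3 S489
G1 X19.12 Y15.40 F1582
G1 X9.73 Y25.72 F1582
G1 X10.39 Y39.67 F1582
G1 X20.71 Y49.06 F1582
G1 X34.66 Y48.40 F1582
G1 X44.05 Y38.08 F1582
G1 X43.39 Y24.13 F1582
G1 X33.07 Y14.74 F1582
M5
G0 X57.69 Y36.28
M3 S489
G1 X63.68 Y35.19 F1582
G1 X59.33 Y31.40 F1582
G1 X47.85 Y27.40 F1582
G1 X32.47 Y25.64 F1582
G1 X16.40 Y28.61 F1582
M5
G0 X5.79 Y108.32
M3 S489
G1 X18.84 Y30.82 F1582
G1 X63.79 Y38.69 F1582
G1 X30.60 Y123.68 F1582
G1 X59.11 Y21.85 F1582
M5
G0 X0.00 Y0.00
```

y_svg = 148.56 − y_m. Every run uses S489, so all elements get stroke `#ff00ff` (score).

[1] closed run; points: 33.07,133.82 19.12,133.16 9.73,122.84 10.39,108.89 20.71,99.50 34.66,100.16 44.05,110.48 43.39,124.43

[2] open run; points: 57.69,112.28 63.68,113.37 59.33,117.16 47.85,121.16 32.47,122.92 16.40,119.95

[3] open run; points: 5.79,40.24 18.84,117.74 63.79,109.87 30.60,24.88 59.11,126.71

<svg xmlns="http://www.w3.org/2000/svg" width="79.77mm" height="148.56mm" viewBox="0 0 79.77 148.56">
  <polygon points="33.07,133.82 19.12,133.16 9.73,122.84 10.39,108.89 20.71,99.50 34.66,100.16 44.05,110.48 43.39,124.43" fill="none" stroke="#ff00ff"/>
  <polyline points="57.69,112.28 63.68,113.37 59.33,117.16 47.85,121.16 32.47,122.92 16.40,119.95" fill="none" stroke="#ff00ff"/>
  <polyline points="5.79,40.24 18.84,117.74 63.79,109.87 30.60,24.88 59.11,126.71" fill="none" stroke="#ff00ff"/>
</svg>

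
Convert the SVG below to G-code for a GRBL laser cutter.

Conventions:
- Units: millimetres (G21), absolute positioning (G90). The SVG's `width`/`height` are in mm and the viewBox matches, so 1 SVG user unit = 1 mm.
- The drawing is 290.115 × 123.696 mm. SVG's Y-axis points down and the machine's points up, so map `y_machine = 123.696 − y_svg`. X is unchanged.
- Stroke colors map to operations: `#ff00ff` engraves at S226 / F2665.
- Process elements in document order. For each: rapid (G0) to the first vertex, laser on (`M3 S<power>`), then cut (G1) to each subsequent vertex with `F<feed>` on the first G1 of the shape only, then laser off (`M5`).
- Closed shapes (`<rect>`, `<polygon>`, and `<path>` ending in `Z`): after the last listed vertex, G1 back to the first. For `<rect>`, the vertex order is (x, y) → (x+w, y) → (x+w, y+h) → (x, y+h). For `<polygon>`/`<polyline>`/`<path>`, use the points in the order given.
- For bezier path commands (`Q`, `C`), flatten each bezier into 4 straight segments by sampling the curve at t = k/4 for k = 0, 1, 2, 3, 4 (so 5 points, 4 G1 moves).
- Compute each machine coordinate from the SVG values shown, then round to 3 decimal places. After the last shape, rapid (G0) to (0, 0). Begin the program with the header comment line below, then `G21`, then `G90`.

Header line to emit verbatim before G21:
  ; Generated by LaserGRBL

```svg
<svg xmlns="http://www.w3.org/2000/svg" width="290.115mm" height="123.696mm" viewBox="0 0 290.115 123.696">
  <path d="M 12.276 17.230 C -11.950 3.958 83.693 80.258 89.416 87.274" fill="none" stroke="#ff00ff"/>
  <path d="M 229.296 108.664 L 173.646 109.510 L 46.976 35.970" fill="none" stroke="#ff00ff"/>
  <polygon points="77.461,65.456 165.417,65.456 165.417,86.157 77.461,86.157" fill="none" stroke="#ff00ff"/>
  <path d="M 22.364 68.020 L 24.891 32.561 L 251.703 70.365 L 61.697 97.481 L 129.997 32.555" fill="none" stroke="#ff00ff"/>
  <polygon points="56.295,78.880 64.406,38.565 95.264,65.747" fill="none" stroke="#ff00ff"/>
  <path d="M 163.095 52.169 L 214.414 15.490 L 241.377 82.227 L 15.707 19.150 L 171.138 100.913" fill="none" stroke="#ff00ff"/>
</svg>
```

Since the viewBox matches the mm dimensions, user units are millimetres directly. The only transform is the Y-flip y_m = 123.696 − y_svg.

Shape 1 is a cubic bezier drawn with `<path>`. Its stroke #ff00ff means engrave at S226, F2665. After flipping Y the toolpath is (12.276,106.466) → (13.304,102.107) → (39.615,79.052) → (71.542,52.193) → (89.416,36.422).

Shape 2 is a open polyline drawn with `<path>`. Its stroke #ff00ff means engrave at S226, F2665. After flipping Y the toolpath is (229.296,15.032) → (173.646,14.186) → (46.976,87.726).

Shape 3 is a rectangle drawn with `<polygon>`. Its stroke #ff00ff means engrave at S226, F2665. After flipping Y the toolpath is (77.461,58.240) → (165.417,58.240) → (165.417,37.539) → (77.461,37.539) → (77.461,58.240), returning to the start.

Shape 4 is a open polyline drawn with `<path>`. Its stroke #ff00ff means engrave at S226, F2665. After flipping Y the toolpath is (22.364,55.676) → (24.891,91.135) → (251.703,53.331) → (61.697,26.215) → (129.997,91.141).

Shape 5 is a regular polygon drawn with `<polygon>`. Its stroke #ff00ff means engrave at S226, F2665. After flipping Y the toolpath is (56.295,44.816) → (64.406,85.131) → (95.264,57.949) → (56.295,44.816), returning to the start.

Shape 6 is a open polyline drawn with `<path>`. Its stroke #ff00ff means engrave at S226, F2665. After flipping Y the toolpath is (163.095,71.527) → (214.414,108.206) → (241.377,41.469) → (15.707,104.546) → (171.138,22.783).

; Generated by LaserGRBL
G21
G90
G0 X12.276 Y106.466
M3 S226
G1 X13.304 Y102.107 F2665
G1 X39.615 Y79.052
G1 X71.542 Y52.193
G1 X89.416 Y36.422
M5
G0 X229.296 Y15.032
M3 S226
G1 X173.646 Y14.186 F2665
G1 X46.976 Y87.726
M5
G0 X77.461 Y58.240
M3 S226
G1 X165.417 Y58.240 F2665
G1 X165.417 Y37.539
G1 X77.461 Y37.539
G1 X77.461 Y58.240
M5
G0 X22.364 Y55.676
M3 S226
G1 X24.891 Y91.135 F2665
G1 X251.703 Y53.331
G1 X61.697 Y26.215
G1 X129.997 Y91.141
M5
G0 X56.295 Y44.816
M3 S226
G1 X64.406 Y85.131 F2665
G1 X95.264 Y57.949
G1 X56.295 Y44.816
M5
G0 X163.095 Y71.527
M3 S226
G1 X214.414 Y108.206 F2665
G1 X241.377 Y41.469
G1 X15.707 Y104.546
G1 X171.138 Y22.783
M5
G0 X0.000 Y0.000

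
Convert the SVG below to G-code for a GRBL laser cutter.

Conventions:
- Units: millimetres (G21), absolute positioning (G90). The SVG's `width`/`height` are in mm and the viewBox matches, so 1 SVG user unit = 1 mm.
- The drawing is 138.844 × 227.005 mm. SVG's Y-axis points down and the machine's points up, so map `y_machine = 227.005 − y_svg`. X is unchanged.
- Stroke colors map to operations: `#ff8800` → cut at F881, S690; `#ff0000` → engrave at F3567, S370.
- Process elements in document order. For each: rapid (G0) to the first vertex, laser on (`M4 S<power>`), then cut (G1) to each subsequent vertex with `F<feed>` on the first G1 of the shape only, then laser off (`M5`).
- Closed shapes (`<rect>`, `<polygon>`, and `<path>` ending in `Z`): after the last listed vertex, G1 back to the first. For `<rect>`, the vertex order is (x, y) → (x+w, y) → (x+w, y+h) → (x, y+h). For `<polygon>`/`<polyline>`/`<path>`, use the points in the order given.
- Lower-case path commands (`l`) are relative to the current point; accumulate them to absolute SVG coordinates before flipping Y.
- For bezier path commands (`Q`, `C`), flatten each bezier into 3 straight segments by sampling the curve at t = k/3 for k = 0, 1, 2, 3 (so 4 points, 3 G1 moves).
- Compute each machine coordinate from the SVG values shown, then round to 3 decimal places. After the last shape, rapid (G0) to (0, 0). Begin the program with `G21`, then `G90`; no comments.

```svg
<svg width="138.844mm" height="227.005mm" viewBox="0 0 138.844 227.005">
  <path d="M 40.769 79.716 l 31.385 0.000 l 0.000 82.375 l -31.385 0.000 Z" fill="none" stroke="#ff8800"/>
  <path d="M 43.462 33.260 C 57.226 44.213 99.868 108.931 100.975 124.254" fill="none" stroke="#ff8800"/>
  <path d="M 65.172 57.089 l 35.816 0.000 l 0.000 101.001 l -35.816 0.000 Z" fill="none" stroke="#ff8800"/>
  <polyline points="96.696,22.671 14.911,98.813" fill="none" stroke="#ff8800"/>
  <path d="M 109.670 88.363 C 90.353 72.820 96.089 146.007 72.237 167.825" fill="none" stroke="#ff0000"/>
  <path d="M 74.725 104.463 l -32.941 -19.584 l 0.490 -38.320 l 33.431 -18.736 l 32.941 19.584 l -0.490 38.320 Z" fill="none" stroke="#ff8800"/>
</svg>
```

G21
G90
G0 X40.769 Y147.289
M4 S690
G1 X72.154 Y147.289 F881
G1 X72.154 Y64.914
G1 X40.769 Y64.914
G1 X40.769 Y147.289
M5
G0 X43.462 Y193.745
M4 S690
G1 X64.244 Y168.691 F881
G1 X88.631 Y130.718
G1 X100.975 Y102.751
M5
G0 X65.172 Y169.916
M4 S690
G1 X100.988 Y169.916 F881
G1 X100.988 Y68.915
G1 X65.172 Y68.915
G1 X65.172 Y169.916
M5
G0 X96.696 Y204.334
M4 S690
G1 X14.911 Y128.192 F881
M5
G0 X109.670 Y138.642
M4 S370
G1 X96.680 Y129.797 F3567
G1 X88.250 Y92.932
G1 X72.237 Y59.180
M5
G0 X74.725 Y122.542
M4 S690
G1 X41.784 Y142.126 F881
G1 X42.274 Y180.446
G1 X75.705 Y199.182
G1 X108.646 Y179.598
G1 X108.156 Y141.278
G1 X74.725 Y122.542
M5
G0 X0.000 Y0.000

viewBox `0 0 138.844 227.005` with mm width/height → 1 unit = 1 mm. Flip: y_m = 227.005 − y_svg.

**Shape 1** — `<path>` rectangle, stroke `#ff8800` → cut (S690, F881). Machine vertices: (40.769,147.289) → (72.154,147.289) → (72.154,64.914) → (40.769,64.914) → (40.769,147.289). Closed: final G1 returns to the first vertex.

**Shape 2** — `<path>` cubic bezier, stroke `#ff8800` → cut (S690, F881). Control points (SVG): P0=(43.462,33.260), P1=(57.226,44.213), P2=(99.868,108.931), P3=(100.975,124.254); sampled at t=k/3. Machine vertices: (43.462,193.745) → (64.244,168.691) → (88.631,130.718) → (100.975,102.751). Open path.

**Shape 3** — `<path>` rectangle, stroke `#ff8800` → cut (S690, F881). Machine vertices: (65.172,169.916) → (100.988,169.916) → (100.988,68.915) → (65.172,68.915) → (65.172,169.916). Closed: final G1 returns to the first vertex.

**Shape 4** — `<polyline>` line segment, stroke `#ff8800` → cut (S690, F881). Machine vertices: (96.696,204.334) → (14.911,128.192). Open path.

**Shape 5** — `<path>` cubic bezier, stroke `#ff0000` → engrave (S370, F3567). Control points (SVG): P0=(109.670,88.363), P1=(90.353,72.820), P2=(96.089,146.007), P3=(72.237,167.825); sampled at t=k/3. Machine vertices: (109.670,138.642) → (96.680,129.797) → (88.250,92.932) → (72.237,59.180). Open path.

**Shape 6** — `<path>` regular polygon, stroke `#ff8800` → cut (S690, F881). Machine vertices: (74.725,122.542) → (41.784,142.126) → (42.274,180.446) → (75.705,199.182) → (108.646,179.598) → (108.156,141.278) → (74.725,122.542). Closed: final G1 returns to the first vertex.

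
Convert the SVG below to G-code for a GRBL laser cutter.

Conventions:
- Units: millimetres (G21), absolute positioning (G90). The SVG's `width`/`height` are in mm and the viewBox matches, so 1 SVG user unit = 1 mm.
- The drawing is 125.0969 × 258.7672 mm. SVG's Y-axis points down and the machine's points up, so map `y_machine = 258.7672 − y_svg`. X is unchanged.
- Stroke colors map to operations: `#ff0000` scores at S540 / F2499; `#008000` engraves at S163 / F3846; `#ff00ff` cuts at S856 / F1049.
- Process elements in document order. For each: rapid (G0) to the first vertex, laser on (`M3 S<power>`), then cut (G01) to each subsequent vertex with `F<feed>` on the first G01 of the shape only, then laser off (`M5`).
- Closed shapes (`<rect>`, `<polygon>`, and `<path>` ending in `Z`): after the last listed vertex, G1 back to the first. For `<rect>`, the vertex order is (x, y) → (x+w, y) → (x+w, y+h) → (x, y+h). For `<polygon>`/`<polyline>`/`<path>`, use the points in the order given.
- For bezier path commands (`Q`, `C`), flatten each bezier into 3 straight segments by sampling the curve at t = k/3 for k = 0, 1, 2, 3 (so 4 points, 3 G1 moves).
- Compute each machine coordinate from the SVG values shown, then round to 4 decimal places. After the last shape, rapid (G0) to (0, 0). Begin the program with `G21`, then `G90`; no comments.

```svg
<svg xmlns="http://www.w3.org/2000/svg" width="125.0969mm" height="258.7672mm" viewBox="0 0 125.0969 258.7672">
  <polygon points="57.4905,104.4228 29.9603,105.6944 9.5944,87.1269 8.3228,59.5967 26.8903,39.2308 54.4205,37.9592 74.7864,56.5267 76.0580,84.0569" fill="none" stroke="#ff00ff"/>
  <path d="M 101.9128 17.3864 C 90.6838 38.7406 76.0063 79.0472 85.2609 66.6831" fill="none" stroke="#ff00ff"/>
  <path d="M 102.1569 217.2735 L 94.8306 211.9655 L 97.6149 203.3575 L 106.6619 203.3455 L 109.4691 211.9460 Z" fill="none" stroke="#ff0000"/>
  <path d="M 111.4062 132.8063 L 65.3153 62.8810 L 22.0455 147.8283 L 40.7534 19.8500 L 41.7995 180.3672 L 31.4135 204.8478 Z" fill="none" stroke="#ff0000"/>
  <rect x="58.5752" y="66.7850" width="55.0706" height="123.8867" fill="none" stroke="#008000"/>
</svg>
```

G21
G90
G0 X57.4905 Y154.3444
M3 S856
G01 X29.9603 Y153.0728 F1049
G01 X9.5944 Y171.6403
G01 X8.3228 Y199.1705
G01 X26.8903 Y219.5364
G01 X54.4205 Y220.8080
G01 X74.7864 Y202.2405
G01 X76.0580 Y174.7103
G01 X57.4905 Y154.3444
M5
G0 X101.9128 Y241.3808
M3 S856
G01 X90.5484 Y216.3618 F1049
G01 X82.9696 Y194.6242
G01 X85.2609 Y192.0841
M5
G0 X102.1569 Y41.4937
M3 S540
G01 X94.8306 Y46.8017 F2499
G01 X97.6149 Y55.4097
G01 X106.6619 Y55.4217
G01 X109.4691 Y46.8212
G01 X102.1569 Y41.4937
M5
G0 X111.4062 Y125.9609
M3 S540
G01 X65.3153 Y195.8862 F2499
G01 X22.0455 Y110.9389
G01 X40.7534 Y238.9172
G01 X41.7995 Y78.4000
G01 X31.4135 Y53.9194
G01 X111.4062 Y125.9609
M5
G0 X58.5752 Y191.9822
M3 S163
G01 X113.6458 Y191.9822 F3846
G01 X113.6458 Y68.0955
G01 X58.5752 Y68.0955
G01 X58.5752 Y191.9822
M5
G0 X0.0000 Y0.0000

Since the viewBox matches the mm dimensions, user units are millimetres directly. The only transform is the Y-flip y_m = 258.7672 − y_svg.

Shape 1 is a regular polygon drawn with `<polygon>`. Its stroke #ff00ff means cut at S856, F1049. After flipping Y the toolpath is (57.4905,154.3444) → (29.9603,153.0728) → (9.5944,171.6403) → (8.3228,199.1705) → (26.8903,219.5364) → (54.4205,220.8080) → (74.7864,202.2405) → (76.0580,174.7103) → (57.4905,154.3444), returning to the start.

Shape 2 is a cubic bezier drawn with `<path>`. Its stroke #ff00ff means cut at S856, F1049. After flipping Y the toolpath is (101.9128,241.3808) → (90.5484,216.3618) → (82.9696,194.6242) → (85.2609,192.0841).

Shape 3 is a regular polygon drawn with `<path>`. Its stroke #ff0000 means score at S540, F2499. After flipping Y the toolpath is (102.1569,41.4937) → (94.8306,46.8017) → (97.6149,55.4097) → (106.6619,55.4217) → (109.4691,46.8212) → (102.1569,41.4937), returning to the start.

Shape 4 is a closed polygon drawn with `<path>`. Its stroke #ff0000 means score at S540, F2499. After flipping Y the toolpath is (111.4062,125.9609) → (65.3153,195.8862) → (22.0455,110.9389) → (40.7534,238.9172) → (41.7995,78.4000) → (31.4135,53.9194) → (111.4062,125.9609), returning to the start.

Shape 5 is a rectangle drawn with `<rect>`. Its stroke #008000 means engrave at S163, F3846. After flipping Y the toolpath is (58.5752,191.9822) → (113.6458,191.9822) → (113.6458,68.0955) → (58.5752,68.0955) → (58.5752,191.9822), returning to the start.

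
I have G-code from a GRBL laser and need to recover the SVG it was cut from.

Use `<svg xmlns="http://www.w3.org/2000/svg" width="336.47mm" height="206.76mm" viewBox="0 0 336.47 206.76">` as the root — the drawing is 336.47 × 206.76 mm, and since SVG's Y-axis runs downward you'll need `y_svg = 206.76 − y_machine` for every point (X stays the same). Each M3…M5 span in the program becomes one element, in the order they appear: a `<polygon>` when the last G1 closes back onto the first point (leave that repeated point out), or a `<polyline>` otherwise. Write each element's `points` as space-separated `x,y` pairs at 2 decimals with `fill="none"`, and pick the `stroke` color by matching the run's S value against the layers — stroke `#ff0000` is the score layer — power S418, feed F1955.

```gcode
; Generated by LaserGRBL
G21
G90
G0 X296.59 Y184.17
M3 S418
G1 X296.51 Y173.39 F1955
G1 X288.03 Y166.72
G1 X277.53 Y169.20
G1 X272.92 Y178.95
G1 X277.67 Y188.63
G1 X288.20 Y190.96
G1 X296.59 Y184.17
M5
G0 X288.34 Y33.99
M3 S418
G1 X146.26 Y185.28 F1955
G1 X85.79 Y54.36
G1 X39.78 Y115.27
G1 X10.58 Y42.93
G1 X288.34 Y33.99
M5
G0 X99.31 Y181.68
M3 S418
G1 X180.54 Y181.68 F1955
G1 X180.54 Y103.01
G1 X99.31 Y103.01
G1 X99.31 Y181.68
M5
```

<svg xmlns="http://www.w3.org/2000/svg" width="336.47mm" height="206.76mm" viewBox="0 0 336.47 206.76">
  <polygon points="296.59,22.59 296.51,33.37 288.03,40.04 277.53,37.56 272.92,27.81 277.67,18.13 288.20,15.80" fill="none" stroke="#ff0000"/>
  <polygon points="288.34,172.77 146.26,21.48 85.79,152.40 39.78,91.49 10.58,163.83" fill="none" stroke="#ff0000"/>
  <polygon points="99.31,25.08 180.54,25.08 180.54,103.75 99.31,103.75" fill="none" stroke="#ff0000"/>
</svg>

Each laser-on run becomes one SVG element. Flip Y back into SVG space with y_svg = 206.76 − y_machine. Every run uses S418, so all elements get stroke `#ff0000` (score).

Run 1: The run returns to its start, so emit a `<polygon>` with points (Y-flipped): 296.59,22.59 296.51,33.37 288.03,40.04 277.53,37.56 272.92,27.81 277.67,18.13 288.20,15.80.

Run 2: The run returns to its start, so emit a `<polygon>` with points (Y-flipped): 288.34,172.77 146.26,21.48 85.79,152.40 39.78,91.49 10.58,163.83.

Run 3: The run returns to its start, so emit a `<polygon>` with points (Y-flipped): 99.31,25.08 180.54,25.08 180.54,103.75 99.31,103.75.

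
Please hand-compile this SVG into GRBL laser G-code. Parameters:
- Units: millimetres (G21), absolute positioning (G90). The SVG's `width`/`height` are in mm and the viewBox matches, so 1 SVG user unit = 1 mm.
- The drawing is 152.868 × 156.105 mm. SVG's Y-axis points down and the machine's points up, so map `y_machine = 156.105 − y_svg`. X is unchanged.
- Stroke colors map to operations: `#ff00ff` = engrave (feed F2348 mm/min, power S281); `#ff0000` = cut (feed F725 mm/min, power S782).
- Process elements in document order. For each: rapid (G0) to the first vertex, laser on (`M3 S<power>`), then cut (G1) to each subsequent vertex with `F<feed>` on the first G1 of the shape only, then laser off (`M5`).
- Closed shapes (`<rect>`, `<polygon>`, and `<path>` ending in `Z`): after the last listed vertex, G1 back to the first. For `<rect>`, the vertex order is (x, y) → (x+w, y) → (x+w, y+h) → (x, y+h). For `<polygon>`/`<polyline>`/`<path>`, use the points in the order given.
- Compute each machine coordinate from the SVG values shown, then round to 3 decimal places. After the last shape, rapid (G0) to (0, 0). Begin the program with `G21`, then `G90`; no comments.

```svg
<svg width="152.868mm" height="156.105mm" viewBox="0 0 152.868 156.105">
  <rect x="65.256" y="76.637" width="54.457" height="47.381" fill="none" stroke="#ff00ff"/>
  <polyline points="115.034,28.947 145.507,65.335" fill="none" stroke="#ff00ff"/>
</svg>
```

viewBox `0 0 152.868 156.105` with mm width/height → 1 unit = 1 mm. Flip: y_m = 156.105 − y_svg.

**Shape 1** — `<rect>` rectangle, stroke `#ff00ff` → engrave (S281, F2348). Machine vertices: (65.256,79.468) → (119.713,79.468) → (119.713,32.087) → (65.256,32.087) → (65.256,79.468). Closed: final G1 returns to the first vertex.

**Shape 2** — `<polyline>` line segment, stroke `#ff00ff` → engrave (S281, F2348). Machine vertices: (115.034,127.158) → (145.507,90.770). Open path.

G21
G90
G0 X65.256 Y79.468
M3 S281
G1 X119.713 Y79.468 F2348
G1 X119.713 Y32.087
G1 X65.256 Y32.087
G1 X65.256 Y79.468
M5
G0 X115.034 Y127.158
M3 S281
G1 X145.507 Y90.770 F2348
M5
G0 X0.000 Y0.000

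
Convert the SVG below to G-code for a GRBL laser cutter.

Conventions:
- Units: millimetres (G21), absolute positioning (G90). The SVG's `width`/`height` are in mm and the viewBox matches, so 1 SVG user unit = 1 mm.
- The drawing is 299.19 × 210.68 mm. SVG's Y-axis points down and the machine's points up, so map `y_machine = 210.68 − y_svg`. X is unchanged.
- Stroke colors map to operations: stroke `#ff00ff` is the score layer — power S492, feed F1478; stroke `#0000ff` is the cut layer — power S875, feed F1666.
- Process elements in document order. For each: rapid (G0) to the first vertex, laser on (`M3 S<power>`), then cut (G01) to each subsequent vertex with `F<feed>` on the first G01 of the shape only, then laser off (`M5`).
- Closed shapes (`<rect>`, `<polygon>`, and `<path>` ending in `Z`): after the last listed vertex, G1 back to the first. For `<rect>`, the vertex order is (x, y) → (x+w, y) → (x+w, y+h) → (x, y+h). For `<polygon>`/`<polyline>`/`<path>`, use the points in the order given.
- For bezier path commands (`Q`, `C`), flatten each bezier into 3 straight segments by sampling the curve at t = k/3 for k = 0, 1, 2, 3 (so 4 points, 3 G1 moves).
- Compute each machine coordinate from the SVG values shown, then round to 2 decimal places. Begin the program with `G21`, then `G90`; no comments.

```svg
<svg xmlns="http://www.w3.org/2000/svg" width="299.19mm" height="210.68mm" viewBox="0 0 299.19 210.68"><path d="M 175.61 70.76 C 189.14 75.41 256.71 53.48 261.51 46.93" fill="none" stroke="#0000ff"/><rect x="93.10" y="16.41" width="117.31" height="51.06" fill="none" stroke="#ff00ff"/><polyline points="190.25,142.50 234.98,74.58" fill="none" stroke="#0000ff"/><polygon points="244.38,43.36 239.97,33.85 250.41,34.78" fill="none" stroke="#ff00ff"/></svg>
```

1 u = 1 mm; y_m = 210.68 − y.

[1] `<path>` cubic bezier, #0000ff→cut S875 F1666: (175.61,139.92) → (202.83,142.58) → (240.11,153.63) → (261.51,163.75)

[2] `<rect>` rectangle, #ff00ff→score S492 F1478: (93.10,194.27) → (210.41,194.27) → (210.41,143.21) → (93.10,143.21) → (93.10,194.27) (closed)

[3] `<polyline>` line segment, #0000ff→cut S875 F1666: (190.25,68.18) → (234.98,136.10)

[4] `<polygon>` regular polygon, #ff00ff→score S492 F1478: (244.38,167.32) → (239.97,176.83) → (250.41,175.90) → (244.38,167.32) (closed)

G21
G90
G0 X175.61 Y139.92
M3 S875
G01 X202.83 Y142.58 F1666
G01 X240.11 Y153.63
G01 X261.51 Y163.75
M5
G0 X93.10 Y194.27
M3 S492
G01 X210.41 Y194.27 F1478
G01 X210.41 Y143.21
G01 X93.10 Y143.21
G01 X93.10 Y194.27
M5
G0 X190.25 Y68.18
M3 S875
G01 X234.98 Y136.10 F1666
M5
G0 X244.38 Y167.32
M3 S492
G01 X239.97 Y176.83 F1478
G01 X250.41 Y175.90
G01 X244.38 Y167.32
M5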